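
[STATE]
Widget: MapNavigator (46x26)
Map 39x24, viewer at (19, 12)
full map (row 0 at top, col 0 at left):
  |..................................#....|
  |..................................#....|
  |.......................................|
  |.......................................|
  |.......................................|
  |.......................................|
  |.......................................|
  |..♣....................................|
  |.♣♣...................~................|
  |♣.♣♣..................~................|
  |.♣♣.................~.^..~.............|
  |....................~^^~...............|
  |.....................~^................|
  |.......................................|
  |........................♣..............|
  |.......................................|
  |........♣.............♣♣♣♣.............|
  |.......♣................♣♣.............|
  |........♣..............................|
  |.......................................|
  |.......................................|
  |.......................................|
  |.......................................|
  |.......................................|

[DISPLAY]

                                              
    ..................................#....   
    ..................................#....   
    .......................................   
    .......................................   
    .......................................   
    .......................................   
    .......................................   
    ..♣....................................   
    .♣♣...................~................   
    ♣.♣♣..................~................   
    .♣♣.................~.^..~.............   
    ....................~^^~...............   
    ...................@.~^................   
    .......................................   
    ........................♣..............   
    .......................................   
    ........♣.............♣♣♣♣.............   
    .......♣................♣♣.............   
    ........♣..............................   
    .......................................   
    .......................................   
    .......................................   
    .......................................   
    .......................................   
                                              


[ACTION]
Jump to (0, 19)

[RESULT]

                       .......................
                       ..♣....................
                       .♣♣...................~
                       ♣.♣♣..................~
                       .♣♣.................~.^
                       ....................~^^
                       .....................~^
                       .......................
                       .......................
                       .......................
                       ........♣.............♣
                       .......♣...............
                       ........♣..............
                       @......................
                       .......................
                       .......................
                       .......................
                       .......................
                                              
                                              
                                              
                                              
                                              
                                              
                                              
                                              


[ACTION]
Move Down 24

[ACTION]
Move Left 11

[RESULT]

                       .♣♣.................~.^
                       ....................~^^
                       .....................~^
                       .......................
                       .......................
                       .......................
                       ........♣.............♣
                       .......♣...............
                       ........♣..............
                       .......................
                       .......................
                       .......................
                       .......................
                       @......................
                                              
                                              
                                              
                                              
                                              
                                              
                                              
                                              
                                              
                                              
                                              
                                              


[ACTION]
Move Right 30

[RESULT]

.............~.^..~.............              
.............~^^~...............              
..............~^................              
................................              
.................♣..............              
................................              
.♣.............♣♣♣♣.............              
♣................♣♣.............              
.♣..............................              
................................              
................................              
................................              
................................              
.......................@........              
                                              
                                              
                                              
                                              
                                              
                                              
                                              
                                              
                                              
                                              
                                              
                                              


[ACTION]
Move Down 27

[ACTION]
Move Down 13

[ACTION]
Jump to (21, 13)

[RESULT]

  ..................................#....     
  ..................................#....     
  .......................................     
  .......................................     
  .......................................     
  .......................................     
  .......................................     
  ..♣....................................     
  .♣♣...................~................     
  ♣.♣♣..................~................     
  .♣♣.................~.^..~.............     
  ....................~^^~...............     
  .....................~^................     
  .....................@.................     
  ........................♣..............     
  .......................................     
  ........♣.............♣♣♣♣.............     
  .......♣................♣♣.............     
  ........♣..............................     
  .......................................     
  .......................................     
  .......................................     
  .......................................     
  .......................................     
                                              
                                              


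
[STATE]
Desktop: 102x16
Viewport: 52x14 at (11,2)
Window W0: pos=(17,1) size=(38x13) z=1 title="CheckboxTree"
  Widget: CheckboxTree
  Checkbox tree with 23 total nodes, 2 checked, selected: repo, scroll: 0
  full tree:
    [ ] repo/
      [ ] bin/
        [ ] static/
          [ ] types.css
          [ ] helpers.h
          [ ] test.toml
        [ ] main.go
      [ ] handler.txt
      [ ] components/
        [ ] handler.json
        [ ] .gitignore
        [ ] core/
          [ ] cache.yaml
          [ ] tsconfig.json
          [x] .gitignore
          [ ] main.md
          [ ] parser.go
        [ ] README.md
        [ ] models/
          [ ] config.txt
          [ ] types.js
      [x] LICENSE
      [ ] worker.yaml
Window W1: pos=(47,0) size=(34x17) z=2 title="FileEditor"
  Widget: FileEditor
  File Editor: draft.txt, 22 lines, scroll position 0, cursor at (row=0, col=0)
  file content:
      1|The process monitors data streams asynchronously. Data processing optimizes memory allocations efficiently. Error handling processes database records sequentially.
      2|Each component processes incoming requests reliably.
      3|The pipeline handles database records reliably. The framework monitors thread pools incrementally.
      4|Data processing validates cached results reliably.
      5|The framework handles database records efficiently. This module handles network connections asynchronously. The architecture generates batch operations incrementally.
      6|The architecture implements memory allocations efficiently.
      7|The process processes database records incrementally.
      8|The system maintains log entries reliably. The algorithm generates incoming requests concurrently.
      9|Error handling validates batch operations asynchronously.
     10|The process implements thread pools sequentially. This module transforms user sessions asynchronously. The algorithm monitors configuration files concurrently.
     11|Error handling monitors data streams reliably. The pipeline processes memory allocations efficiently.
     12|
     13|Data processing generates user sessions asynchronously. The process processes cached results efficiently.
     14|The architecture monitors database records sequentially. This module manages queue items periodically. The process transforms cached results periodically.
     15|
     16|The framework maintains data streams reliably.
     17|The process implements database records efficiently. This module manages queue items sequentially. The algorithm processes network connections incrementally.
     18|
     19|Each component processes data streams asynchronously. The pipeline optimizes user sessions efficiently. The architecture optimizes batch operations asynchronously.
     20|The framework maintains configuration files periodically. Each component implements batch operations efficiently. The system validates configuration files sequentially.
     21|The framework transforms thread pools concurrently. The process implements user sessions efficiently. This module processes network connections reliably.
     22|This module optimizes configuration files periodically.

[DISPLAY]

      ┃ CheckboxTree                ┠───────────────
      ┠─────────────────────────────┃█he process mon
      ┃>[-] repo/                   ┃Each component 
      ┃   [ ] bin/                  ┃The pipeline ha
      ┃     [ ] static/             ┃Data processing
      ┃       [ ] types.css         ┃The framework h
      ┃       [ ] helpers.h         ┃The architectur
      ┃       [ ] test.toml         ┃The process pro
      ┃     [ ] main.go             ┃The system main
      ┃   [ ] handler.txt           ┃Error handling 
      ┃   [-] components/           ┃The process imp
      ┗━━━━━━━━━━━━━━━━━━━━━━━━━━━━━┃Error handling 
                                    ┃               
                                    ┃Data processing


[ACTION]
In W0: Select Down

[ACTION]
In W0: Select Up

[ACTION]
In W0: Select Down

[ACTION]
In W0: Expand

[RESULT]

      ┃ CheckboxTree                ┠───────────────
      ┠─────────────────────────────┃█he process mon
      ┃ [-] repo/                   ┃Each component 
      ┃>  [ ] bin/                  ┃The pipeline ha
      ┃     [ ] static/             ┃Data processing
      ┃       [ ] types.css         ┃The framework h
      ┃       [ ] helpers.h         ┃The architectur
      ┃       [ ] test.toml         ┃The process pro
      ┃     [ ] main.go             ┃The system main
      ┃   [ ] handler.txt           ┃Error handling 
      ┃   [-] components/           ┃The process imp
      ┗━━━━━━━━━━━━━━━━━━━━━━━━━━━━━┃Error handling 
                                    ┃               
                                    ┃Data processing


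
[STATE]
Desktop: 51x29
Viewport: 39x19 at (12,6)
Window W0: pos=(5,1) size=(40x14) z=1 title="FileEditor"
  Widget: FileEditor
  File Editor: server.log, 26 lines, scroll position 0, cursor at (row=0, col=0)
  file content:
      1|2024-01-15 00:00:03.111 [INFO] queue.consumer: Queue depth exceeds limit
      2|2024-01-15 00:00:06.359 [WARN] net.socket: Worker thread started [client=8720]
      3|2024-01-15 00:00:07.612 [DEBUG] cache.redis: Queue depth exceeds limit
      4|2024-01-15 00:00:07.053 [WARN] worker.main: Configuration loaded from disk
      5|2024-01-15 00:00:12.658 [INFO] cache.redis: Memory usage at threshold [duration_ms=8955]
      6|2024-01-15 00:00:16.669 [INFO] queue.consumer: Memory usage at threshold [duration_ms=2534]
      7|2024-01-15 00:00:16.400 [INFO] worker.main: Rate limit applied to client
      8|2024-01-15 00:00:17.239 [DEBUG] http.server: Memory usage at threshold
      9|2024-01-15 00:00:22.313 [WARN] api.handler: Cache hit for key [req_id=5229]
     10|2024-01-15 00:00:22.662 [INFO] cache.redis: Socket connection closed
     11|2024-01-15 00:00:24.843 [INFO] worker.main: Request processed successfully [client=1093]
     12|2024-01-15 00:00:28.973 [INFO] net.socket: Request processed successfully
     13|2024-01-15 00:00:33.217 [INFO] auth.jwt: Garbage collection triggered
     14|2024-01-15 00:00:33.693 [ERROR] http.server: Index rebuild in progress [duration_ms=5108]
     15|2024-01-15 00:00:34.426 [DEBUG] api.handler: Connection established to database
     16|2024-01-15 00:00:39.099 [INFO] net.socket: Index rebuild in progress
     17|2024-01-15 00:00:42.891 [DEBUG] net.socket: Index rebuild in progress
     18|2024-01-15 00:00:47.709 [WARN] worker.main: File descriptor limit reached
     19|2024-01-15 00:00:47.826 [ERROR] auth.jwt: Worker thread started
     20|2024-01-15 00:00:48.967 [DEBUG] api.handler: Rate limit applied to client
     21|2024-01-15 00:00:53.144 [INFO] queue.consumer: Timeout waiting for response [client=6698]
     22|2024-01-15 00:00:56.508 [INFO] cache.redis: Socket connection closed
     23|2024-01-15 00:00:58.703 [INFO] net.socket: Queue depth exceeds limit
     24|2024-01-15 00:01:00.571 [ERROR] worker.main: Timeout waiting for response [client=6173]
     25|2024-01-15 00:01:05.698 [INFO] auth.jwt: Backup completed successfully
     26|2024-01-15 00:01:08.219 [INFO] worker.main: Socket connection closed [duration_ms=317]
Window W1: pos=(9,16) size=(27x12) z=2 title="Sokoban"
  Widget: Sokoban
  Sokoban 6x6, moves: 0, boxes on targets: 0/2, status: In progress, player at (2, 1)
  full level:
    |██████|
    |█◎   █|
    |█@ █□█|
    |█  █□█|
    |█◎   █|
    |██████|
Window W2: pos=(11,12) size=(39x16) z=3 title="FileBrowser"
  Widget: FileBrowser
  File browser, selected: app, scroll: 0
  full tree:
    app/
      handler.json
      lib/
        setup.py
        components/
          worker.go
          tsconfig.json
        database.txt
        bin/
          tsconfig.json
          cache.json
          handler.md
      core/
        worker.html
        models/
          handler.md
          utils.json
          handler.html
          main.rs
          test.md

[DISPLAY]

1-15 00:00:07.612 [DEBUG] cache░┃      
1-15 00:00:07.053 [WARN] worker░┃      
1-15 00:00:12.658 [INFO] cache.░┃      
1-15 00:00:16.669 [INFO] queue.░┃      
1-15 00:00:16.400 [INFO] worker░┃      
1-15 00:00:17.239 [DEBUG] http.░┃      
━━━━━━━━━━━━━━━━━━━━━━━━━━━━━━━━━━━━━┓ 
 FileBrowser                         ┃ 
─────────────────────────────────────┨ 
> [-] app/                           ┃ 
    handler.json                     ┃ 
    [+] lib/                         ┃ 
    [+] core/                        ┃ 
                                     ┃ 
                                     ┃ 
                                     ┃ 
                                     ┃ 
                                     ┃ 
                                     ┃ 


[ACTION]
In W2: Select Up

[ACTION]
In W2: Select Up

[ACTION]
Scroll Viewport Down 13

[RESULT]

1-15 00:00:16.400 [INFO] worker░┃      
1-15 00:00:17.239 [DEBUG] http.░┃      
━━━━━━━━━━━━━━━━━━━━━━━━━━━━━━━━━━━━━┓ 
 FileBrowser                         ┃ 
─────────────────────────────────────┨ 
> [-] app/                           ┃ 
    handler.json                     ┃ 
    [+] lib/                         ┃ 
    [+] core/                        ┃ 
                                     ┃ 
                                     ┃ 
                                     ┃ 
                                     ┃ 
                                     ┃ 
                                     ┃ 
                                     ┃ 
                                     ┃ 
━━━━━━━━━━━━━━━━━━━━━━━━━━━━━━━━━━━━━┛ 
                                       


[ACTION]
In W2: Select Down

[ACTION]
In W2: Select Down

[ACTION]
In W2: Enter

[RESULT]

1-15 00:00:16.400 [INFO] worker░┃      
1-15 00:00:17.239 [DEBUG] http.░┃      
━━━━━━━━━━━━━━━━━━━━━━━━━━━━━━━━━━━━━┓ 
 FileBrowser                         ┃ 
─────────────────────────────────────┨ 
  [-] app/                           ┃ 
    handler.json                     ┃ 
  > [-] lib/                         ┃ 
      setup.py                       ┃ 
      [+] components/                ┃ 
      database.txt                   ┃ 
      [+] bin/                       ┃ 
    [+] core/                        ┃ 
                                     ┃ 
                                     ┃ 
                                     ┃ 
                                     ┃ 
━━━━━━━━━━━━━━━━━━━━━━━━━━━━━━━━━━━━━┛ 
                                       


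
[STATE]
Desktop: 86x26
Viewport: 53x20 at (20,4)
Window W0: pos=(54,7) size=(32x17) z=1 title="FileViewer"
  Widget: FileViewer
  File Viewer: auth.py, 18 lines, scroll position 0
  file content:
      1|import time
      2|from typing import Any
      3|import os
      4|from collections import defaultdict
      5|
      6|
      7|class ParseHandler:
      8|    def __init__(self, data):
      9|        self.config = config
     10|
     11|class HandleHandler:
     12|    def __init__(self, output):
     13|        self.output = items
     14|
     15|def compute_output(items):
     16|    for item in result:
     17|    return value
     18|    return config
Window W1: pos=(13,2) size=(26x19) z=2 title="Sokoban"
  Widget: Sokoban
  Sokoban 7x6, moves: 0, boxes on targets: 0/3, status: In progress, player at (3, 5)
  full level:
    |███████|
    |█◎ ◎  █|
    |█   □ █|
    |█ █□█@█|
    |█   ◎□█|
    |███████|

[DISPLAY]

──────────────────┨                                  
█                 ┃                                  
█                 ┃                                  
█                 ┃               ┏━━━━━━━━━━━━━━━━━━
█                 ┃               ┃ FileViewer       
█                 ┃               ┠──────────────────
█                 ┃               ┃import time       
 0  0/3           ┃               ┃from typing import
                  ┃               ┃import os         
                  ┃               ┃from collections i
                  ┃               ┃                  
                  ┃               ┃                  
                  ┃               ┃class ParseHandler
                  ┃               ┃    def __init__(s
                  ┃               ┃        self.confi
                  ┃               ┃                  
━━━━━━━━━━━━━━━━━━┛               ┃class HandleHandle
                                  ┃    def __init__(s
                                  ┃        self.outpu
                                  ┗━━━━━━━━━━━━━━━━━━


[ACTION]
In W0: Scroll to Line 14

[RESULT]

──────────────────┨                                  
█                 ┃                                  
█                 ┃                                  
█                 ┃               ┏━━━━━━━━━━━━━━━━━━
█                 ┃               ┃ FileViewer       
█                 ┃               ┠──────────────────
█                 ┃               ┃                  
 0  0/3           ┃               ┃class ParseHandler
                  ┃               ┃    def __init__(s
                  ┃               ┃        self.confi
                  ┃               ┃                  
                  ┃               ┃class HandleHandle
                  ┃               ┃    def __init__(s
                  ┃               ┃        self.outpu
                  ┃               ┃                  
                  ┃               ┃def compute_output
━━━━━━━━━━━━━━━━━━┛               ┃    for item in re
                                  ┃    return value  
                                  ┃    return config 
                                  ┗━━━━━━━━━━━━━━━━━━


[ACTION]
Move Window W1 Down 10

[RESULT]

                                                     
                                                     
                                                     
━━━━━━━━━━━━━━━━━━┓               ┏━━━━━━━━━━━━━━━━━━
an                ┃               ┃ FileViewer       
──────────────────┨               ┠──────────────────
█                 ┃               ┃                  
█                 ┃               ┃class ParseHandler
█                 ┃               ┃    def __init__(s
█                 ┃               ┃        self.confi
█                 ┃               ┃                  
█                 ┃               ┃class HandleHandle
 0  0/3           ┃               ┃    def __init__(s
                  ┃               ┃        self.outpu
                  ┃               ┃                  
                  ┃               ┃def compute_output
                  ┃               ┃    for item in re
                  ┃               ┃    return value  
                  ┃               ┃    return config 
                  ┃               ┗━━━━━━━━━━━━━━━━━━


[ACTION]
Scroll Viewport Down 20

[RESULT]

                                                     
━━━━━━━━━━━━━━━━━━┓               ┏━━━━━━━━━━━━━━━━━━
an                ┃               ┃ FileViewer       
──────────────────┨               ┠──────────────────
█                 ┃               ┃                  
█                 ┃               ┃class ParseHandler
█                 ┃               ┃    def __init__(s
█                 ┃               ┃        self.confi
█                 ┃               ┃                  
█                 ┃               ┃class HandleHandle
 0  0/3           ┃               ┃    def __init__(s
                  ┃               ┃        self.outpu
                  ┃               ┃                  
                  ┃               ┃def compute_output
                  ┃               ┃    for item in re
                  ┃               ┃    return value  
                  ┃               ┃    return config 
                  ┃               ┗━━━━━━━━━━━━━━━━━━
                  ┃                                  
━━━━━━━━━━━━━━━━━━┛                                  


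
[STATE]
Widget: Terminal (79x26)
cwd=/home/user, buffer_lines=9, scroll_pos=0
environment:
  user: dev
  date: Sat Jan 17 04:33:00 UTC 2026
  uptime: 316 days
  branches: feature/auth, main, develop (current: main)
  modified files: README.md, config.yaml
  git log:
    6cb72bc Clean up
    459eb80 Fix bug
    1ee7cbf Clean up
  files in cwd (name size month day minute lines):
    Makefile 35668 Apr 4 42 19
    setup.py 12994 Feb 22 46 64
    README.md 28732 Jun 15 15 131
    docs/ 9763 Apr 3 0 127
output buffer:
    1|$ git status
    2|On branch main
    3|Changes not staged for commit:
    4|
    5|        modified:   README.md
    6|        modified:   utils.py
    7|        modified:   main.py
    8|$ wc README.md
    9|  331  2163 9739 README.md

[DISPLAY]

$ git status                                                                   
On branch main                                                                 
Changes not staged for commit:                                                 
                                                                               
        modified:   README.md                                                  
        modified:   utils.py                                                   
        modified:   main.py                                                    
$ wc README.md                                                                 
  331  2163 9739 README.md                                                     
$ █                                                                            
                                                                               
                                                                               
                                                                               
                                                                               
                                                                               
                                                                               
                                                                               
                                                                               
                                                                               
                                                                               
                                                                               
                                                                               
                                                                               
                                                                               
                                                                               
                                                                               


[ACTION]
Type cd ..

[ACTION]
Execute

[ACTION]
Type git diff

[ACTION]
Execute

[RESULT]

$ git status                                                                   
On branch main                                                                 
Changes not staged for commit:                                                 
                                                                               
        modified:   README.md                                                  
        modified:   utils.py                                                   
        modified:   main.py                                                    
$ wc README.md                                                                 
  331  2163 9739 README.md                                                     
$ cd ..                                                                        
                                                                               
$ git diff                                                                     
diff --git a/main.py b/main.py                                                 
--- a/main.py                                                                  
+++ b/main.py                                                                  
@@ -1,3 +1,4 @@                                                                
+# updated                                                                     
 import sys                                                                    
$ █                                                                            
                                                                               
                                                                               
                                                                               
                                                                               
                                                                               
                                                                               
                                                                               


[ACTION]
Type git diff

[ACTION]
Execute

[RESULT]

$ git status                                                                   
On branch main                                                                 
Changes not staged for commit:                                                 
                                                                               
        modified:   README.md                                                  
        modified:   utils.py                                                   
        modified:   main.py                                                    
$ wc README.md                                                                 
  331  2163 9739 README.md                                                     
$ cd ..                                                                        
                                                                               
$ git diff                                                                     
diff --git a/main.py b/main.py                                                 
--- a/main.py                                                                  
+++ b/main.py                                                                  
@@ -1,3 +1,4 @@                                                                
+# updated                                                                     
 import sys                                                                    
$ git diff                                                                     
diff --git a/main.py b/main.py                                                 
--- a/main.py                                                                  
+++ b/main.py                                                                  
@@ -1,3 +1,4 @@                                                                
+# updated                                                                     
 import sys                                                                    
$ █                                                                            


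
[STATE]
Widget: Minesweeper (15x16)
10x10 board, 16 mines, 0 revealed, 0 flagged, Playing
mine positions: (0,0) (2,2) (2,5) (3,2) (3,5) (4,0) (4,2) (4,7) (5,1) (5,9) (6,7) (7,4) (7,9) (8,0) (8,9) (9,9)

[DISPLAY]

■■■■■■■■■■     
■■■■■■■■■■     
■■■■■■■■■■     
■■■■■■■■■■     
■■■■■■■■■■     
■■■■■■■■■■     
■■■■■■■■■■     
■■■■■■■■■■     
■■■■■■■■■■     
■■■■■■■■■■     
               
               
               
               
               
               


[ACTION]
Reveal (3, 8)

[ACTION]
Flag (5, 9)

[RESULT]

■■■■■■■■■■     
■■■■■■■■■■     
■■■■■■■■■■     
■■■■■■■■1■     
■■■■■■■■■■     
■■■■■■■■■⚑     
■■■■■■■■■■     
■■■■■■■■■■     
■■■■■■■■■■     
■■■■■■■■■■     
               
               
               
               
               
               


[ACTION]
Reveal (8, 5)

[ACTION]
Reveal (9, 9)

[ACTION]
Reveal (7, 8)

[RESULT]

✹■■■■■■■■■     
■■■■■■■■■■     
■■✹■■✹■■■■     
■■✹■■✹■■1■     
✹■✹■■■■✹■■     
■✹■■■■■■■✹     
■■■■■■■✹■■     
■■■■✹■■■■✹     
✹■■■■1■■■✹     
■■■■■■■■■✹     
               
               
               
               
               
               


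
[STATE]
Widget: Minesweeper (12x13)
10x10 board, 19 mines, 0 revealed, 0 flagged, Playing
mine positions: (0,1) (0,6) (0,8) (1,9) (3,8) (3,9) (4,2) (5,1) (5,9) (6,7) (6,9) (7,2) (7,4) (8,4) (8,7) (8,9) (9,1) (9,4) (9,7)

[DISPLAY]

■■■■■■■■■■  
■■■■■■■■■■  
■■■■■■■■■■  
■■■■■■■■■■  
■■■■■■■■■■  
■■■■■■■■■■  
■■■■■■■■■■  
■■■■■■■■■■  
■■■■■■■■■■  
■■■■■■■■■■  
            
            
            


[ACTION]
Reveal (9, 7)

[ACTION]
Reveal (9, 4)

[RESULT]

■✹■■■■✹■✹■  
■■■■■■■■■✹  
■■■■■■■■■■  
■■■■■■■■✹✹  
■■✹■■■■■■■  
■✹■■■■■■■✹  
■■■■■■■✹■✹  
■■✹■✹■■■■■  
■■■■✹■■✹■✹  
■✹■■✹■■✹■■  
            
            
            


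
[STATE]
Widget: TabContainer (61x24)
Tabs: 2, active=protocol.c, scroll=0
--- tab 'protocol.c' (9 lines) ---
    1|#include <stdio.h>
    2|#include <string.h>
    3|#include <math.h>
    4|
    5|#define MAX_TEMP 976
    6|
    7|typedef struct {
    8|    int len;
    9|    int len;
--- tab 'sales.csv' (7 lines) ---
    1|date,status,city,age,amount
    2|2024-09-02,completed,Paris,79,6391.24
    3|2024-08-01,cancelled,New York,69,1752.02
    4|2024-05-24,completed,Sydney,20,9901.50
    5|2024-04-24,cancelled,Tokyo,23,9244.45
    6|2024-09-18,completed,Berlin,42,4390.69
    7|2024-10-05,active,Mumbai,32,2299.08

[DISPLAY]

[protocol.c]│ sales.csv                                      
─────────────────────────────────────────────────────────────
#include <stdio.h>                                           
#include <string.h>                                          
#include <math.h>                                            
                                                             
#define MAX_TEMP 976                                         
                                                             
typedef struct {                                             
    int len;                                                 
    int len;                                                 
                                                             
                                                             
                                                             
                                                             
                                                             
                                                             
                                                             
                                                             
                                                             
                                                             
                                                             
                                                             
                                                             


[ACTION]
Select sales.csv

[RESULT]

 protocol.c │[sales.csv]                                     
─────────────────────────────────────────────────────────────
date,status,city,age,amount                                  
2024-09-02,completed,Paris,79,6391.24                        
2024-08-01,cancelled,New York,69,1752.02                     
2024-05-24,completed,Sydney,20,9901.50                       
2024-04-24,cancelled,Tokyo,23,9244.45                        
2024-09-18,completed,Berlin,42,4390.69                       
2024-10-05,active,Mumbai,32,2299.08                          
                                                             
                                                             
                                                             
                                                             
                                                             
                                                             
                                                             
                                                             
                                                             
                                                             
                                                             
                                                             
                                                             
                                                             
                                                             


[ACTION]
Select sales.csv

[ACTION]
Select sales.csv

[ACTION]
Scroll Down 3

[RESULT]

 protocol.c │[sales.csv]                                     
─────────────────────────────────────────────────────────────
2024-05-24,completed,Sydney,20,9901.50                       
2024-04-24,cancelled,Tokyo,23,9244.45                        
2024-09-18,completed,Berlin,42,4390.69                       
2024-10-05,active,Mumbai,32,2299.08                          
                                                             
                                                             
                                                             
                                                             
                                                             
                                                             
                                                             
                                                             
                                                             
                                                             
                                                             
                                                             
                                                             
                                                             
                                                             
                                                             
                                                             
                                                             
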